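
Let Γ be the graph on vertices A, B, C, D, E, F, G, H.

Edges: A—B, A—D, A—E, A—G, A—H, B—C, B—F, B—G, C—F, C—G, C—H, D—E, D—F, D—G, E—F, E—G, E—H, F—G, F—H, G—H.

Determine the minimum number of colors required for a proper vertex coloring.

4

D, E, F, G are mutually adjacent (a clique of size 4), so at least 4 colors are needed.
One proper 4-coloring: A=2, B=4, C=3, D=4, E=3, F=2, G=1, H=4. Each edge has distinct colors on its endpoints.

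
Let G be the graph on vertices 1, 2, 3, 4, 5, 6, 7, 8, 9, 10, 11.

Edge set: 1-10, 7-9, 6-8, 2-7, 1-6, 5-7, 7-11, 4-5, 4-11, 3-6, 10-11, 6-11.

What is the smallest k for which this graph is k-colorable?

2

4 and 5 are adjacent, so at least 2 colors are needed.
2 colors suffice: color a → {4, 6, 7, 10}; color b → {1, 2, 3, 5, 8, 9, 11}. Every edge joins two different colors.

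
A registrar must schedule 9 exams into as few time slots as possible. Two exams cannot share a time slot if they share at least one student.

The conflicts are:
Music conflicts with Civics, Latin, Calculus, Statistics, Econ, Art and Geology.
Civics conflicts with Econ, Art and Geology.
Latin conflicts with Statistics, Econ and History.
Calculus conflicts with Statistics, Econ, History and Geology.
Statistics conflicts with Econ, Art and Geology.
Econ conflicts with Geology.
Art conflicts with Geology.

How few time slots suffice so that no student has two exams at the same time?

5

Music, Calculus, Statistics, Econ, Geology are mutually in conflict, so at least 5 time slots are needed.
5 time slots suffice: Music=1, Civics=3, Latin=2, Calculus=5, Statistics=3, Econ=4, History=1, Art=4, Geology=2. Every pair that conflicts lands in different time slots.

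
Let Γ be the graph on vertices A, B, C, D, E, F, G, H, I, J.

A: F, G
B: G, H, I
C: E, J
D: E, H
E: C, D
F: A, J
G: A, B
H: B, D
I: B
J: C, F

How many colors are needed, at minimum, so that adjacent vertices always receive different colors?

The cycle H-D-E-C-J-F-A-G-B-H has odd length 9, so it cannot be 2-colored; at least 3 colors are needed.
3 colors suffice: color 1 → {A, B, D, J}; color 2 → {C, F, G, H, I}; color 3 → {E}. Every edge joins two different colors.

3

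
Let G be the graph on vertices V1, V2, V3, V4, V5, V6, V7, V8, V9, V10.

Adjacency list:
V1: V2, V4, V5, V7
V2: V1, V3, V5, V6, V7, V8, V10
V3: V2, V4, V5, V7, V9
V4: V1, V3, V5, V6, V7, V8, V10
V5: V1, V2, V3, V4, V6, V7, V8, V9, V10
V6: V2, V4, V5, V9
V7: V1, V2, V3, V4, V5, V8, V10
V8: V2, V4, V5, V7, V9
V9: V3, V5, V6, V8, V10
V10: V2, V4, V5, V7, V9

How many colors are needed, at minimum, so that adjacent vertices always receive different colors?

4

V1, V4, V5, V7 form a clique, so at least 4 colors are needed.
4 colors suffice: color 1 → {V5}; color 2 → {V7, V9}; color 3 → {V2, V4}; color 4 → {V1, V3, V6, V8, V10}. Each edge has distinct colors on its endpoints.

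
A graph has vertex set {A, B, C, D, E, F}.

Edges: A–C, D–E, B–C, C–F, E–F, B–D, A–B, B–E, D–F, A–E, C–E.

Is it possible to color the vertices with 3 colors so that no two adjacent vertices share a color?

No

A, B, C, E are pairwise adjacent (a clique of size 4), so at least 4 colors are needed.
So 3 colors are not enough.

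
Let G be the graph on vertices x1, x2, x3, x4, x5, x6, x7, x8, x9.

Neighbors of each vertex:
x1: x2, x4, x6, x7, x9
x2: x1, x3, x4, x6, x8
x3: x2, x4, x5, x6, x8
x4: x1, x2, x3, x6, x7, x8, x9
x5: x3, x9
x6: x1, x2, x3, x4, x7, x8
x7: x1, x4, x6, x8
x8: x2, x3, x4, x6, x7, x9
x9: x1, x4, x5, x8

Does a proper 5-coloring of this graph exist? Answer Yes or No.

Yes

The chromatic number is 5. x2, x3, x4, x6, x8 are pairwise adjacent (a clique of size 5), so at least 5 colors are needed.
5 colors suffice: color R → {x4, x5}; color B → {x1, x8}; color G → {x6, x9}; color Y → {x3, x7}; color P → {x2}.
That is already a proper 5-coloring.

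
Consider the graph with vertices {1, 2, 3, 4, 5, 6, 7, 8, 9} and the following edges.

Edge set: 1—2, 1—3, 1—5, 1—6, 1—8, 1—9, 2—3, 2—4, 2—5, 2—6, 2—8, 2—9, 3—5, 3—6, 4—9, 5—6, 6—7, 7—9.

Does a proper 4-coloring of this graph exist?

No

1, 2, 3, 5, 6 form a clique, so at least 5 colors are needed.
So 4 colors are not enough.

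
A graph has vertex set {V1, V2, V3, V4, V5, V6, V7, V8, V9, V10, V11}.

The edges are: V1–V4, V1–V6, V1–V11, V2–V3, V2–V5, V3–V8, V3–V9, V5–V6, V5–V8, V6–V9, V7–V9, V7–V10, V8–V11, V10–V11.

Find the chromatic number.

3

The cycle V8-V11-V1-V6-V5-V8 has odd length 5, so it cannot be 2-colored; at least 3 colors are needed.
A valid assignment using 3 colors: V1=1, V2=1, V3=2, V4=2, V5=3, V6=2, V7=2, V8=1, V9=1, V10=1, V11=2. Every edge joins two different colors.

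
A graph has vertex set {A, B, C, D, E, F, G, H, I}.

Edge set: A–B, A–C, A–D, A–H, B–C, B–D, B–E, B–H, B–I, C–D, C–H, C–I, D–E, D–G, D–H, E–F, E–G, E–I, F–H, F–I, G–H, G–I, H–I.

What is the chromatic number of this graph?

A, B, C, D, H are mutually adjacent (a clique of size 5), so at least 5 colors are needed.
5 colors suffice: color 1 → {E, H}; color 2 → {B, F, G}; color 3 → {D, I}; color 4 → {C}; color 5 → {A}. Each edge has distinct colors on its endpoints.

5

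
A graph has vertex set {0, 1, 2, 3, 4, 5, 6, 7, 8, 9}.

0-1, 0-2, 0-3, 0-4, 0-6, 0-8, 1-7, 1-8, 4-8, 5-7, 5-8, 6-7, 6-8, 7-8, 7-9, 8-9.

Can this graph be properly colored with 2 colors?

6, 7, 8 form a triangle, so at least 3 colors are needed.
So 2 colors are not enough.

No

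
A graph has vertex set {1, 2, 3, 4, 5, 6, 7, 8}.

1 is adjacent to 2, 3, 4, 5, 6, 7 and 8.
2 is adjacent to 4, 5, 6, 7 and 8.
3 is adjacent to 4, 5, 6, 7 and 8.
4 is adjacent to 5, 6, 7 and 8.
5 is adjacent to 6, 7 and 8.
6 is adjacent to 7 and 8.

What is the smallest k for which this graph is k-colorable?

6

1, 3, 4, 5, 6, 8 are pairwise adjacent (a clique of size 6), so at least 6 colors are needed.
6 colors suffice: color red → {1}; color blue → {5}; color green → {6}; color yellow → {4}; color purple → {2, 3}; color orange → {7, 8}. No two adjacent vertices share a color.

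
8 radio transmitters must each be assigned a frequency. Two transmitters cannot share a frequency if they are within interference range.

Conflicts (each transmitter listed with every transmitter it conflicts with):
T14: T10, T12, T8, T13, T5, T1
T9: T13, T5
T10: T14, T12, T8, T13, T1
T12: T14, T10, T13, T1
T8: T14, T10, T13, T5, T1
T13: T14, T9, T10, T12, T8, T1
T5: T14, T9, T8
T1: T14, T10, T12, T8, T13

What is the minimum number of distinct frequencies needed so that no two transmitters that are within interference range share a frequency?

5

T14, T10, T12, T13, T1 pairwise conflict, so at least 5 frequencies are needed.
Using 5 frequencies: T14=2, T9=2, T10=5, T12=4, T8=4, T13=1, T5=1, T1=3. Each listed conflict is separated.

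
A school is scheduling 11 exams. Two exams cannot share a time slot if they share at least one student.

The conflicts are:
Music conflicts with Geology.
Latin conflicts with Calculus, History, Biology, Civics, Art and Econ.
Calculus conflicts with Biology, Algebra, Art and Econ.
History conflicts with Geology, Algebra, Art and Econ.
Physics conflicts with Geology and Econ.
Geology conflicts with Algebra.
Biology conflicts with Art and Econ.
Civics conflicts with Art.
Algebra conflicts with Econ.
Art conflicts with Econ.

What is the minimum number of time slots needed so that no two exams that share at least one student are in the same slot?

Latin, Calculus, Biology, Art, Econ are mutually in conflict, so at least 5 time slots are needed.
5 time slots suffice: time slot 1 → {Geology, Civics, Econ}; time slot 2 → {Music, Latin, Physics, Algebra}; time slot 3 → {Art}; time slot 4 → {Calculus, History}; time slot 5 → {Biology}. Every pair that conflicts lands in different time slots.

5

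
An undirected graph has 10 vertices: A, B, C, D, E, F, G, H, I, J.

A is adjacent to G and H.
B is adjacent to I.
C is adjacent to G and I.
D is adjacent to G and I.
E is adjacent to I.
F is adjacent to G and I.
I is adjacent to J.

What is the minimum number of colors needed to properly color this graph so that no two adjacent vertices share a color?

I and J are adjacent, so at least 2 colors are needed.
2 colors suffice: color 1 → {G, H, I}; color 2 → {A, B, C, D, E, F, J}. Each edge has distinct colors on its endpoints.

2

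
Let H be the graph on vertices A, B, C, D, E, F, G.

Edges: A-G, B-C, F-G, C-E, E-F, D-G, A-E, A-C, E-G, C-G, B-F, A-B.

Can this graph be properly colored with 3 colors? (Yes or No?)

No

A, C, E, G form a clique, so at least 4 colors are needed.
So 3 colors are not enough.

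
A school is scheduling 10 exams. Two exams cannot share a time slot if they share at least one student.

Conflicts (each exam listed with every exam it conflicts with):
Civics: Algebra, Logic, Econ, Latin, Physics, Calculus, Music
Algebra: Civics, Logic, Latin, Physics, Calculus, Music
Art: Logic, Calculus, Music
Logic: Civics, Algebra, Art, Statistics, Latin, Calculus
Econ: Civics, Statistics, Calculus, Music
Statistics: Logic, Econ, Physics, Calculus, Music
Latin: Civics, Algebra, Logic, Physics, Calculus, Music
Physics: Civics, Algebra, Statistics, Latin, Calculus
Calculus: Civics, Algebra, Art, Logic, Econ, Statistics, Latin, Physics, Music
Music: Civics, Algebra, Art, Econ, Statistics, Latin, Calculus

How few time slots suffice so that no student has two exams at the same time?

Civics, Algebra, Latin, Physics, Calculus are mutually in conflict, so at least 5 time slots are needed.
A valid assignment using 5 time slots: Civics=2, Algebra=5, Art=2, Logic=3, Econ=4, Statistics=2, Latin=4, Physics=3, Calculus=1, Music=3. No two conflicting exams share a time slot.

5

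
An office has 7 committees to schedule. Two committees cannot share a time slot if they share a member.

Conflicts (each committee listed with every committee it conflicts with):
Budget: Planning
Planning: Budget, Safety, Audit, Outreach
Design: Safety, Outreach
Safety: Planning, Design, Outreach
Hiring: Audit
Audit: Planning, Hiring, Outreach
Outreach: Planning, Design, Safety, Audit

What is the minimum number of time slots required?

3

Planning, Audit, Outreach are mutually in conflict, so at least 3 time slots are needed.
Using 3 time slots: Budget=2, Planning=1, Design=1, Safety=3, Hiring=1, Audit=3, Outreach=2. No two conflicting committees share a time slot.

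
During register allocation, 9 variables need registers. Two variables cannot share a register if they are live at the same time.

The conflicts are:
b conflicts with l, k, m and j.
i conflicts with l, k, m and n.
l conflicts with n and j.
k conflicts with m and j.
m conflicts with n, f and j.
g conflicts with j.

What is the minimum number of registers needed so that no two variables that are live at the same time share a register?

b, k, m, j pairwise conflict, so at least 4 registers are needed.
Using 4 registers: b=4, i=2, l=1, k=3, m=1, n=3, f=2, g=1, j=2. No two conflicting variables share a register.

4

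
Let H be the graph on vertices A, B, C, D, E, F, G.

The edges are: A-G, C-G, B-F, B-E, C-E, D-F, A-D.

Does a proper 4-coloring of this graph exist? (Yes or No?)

The chromatic number is 3. The cycle C-E-B-F-D-A-G-C has odd length 7, so it cannot be 2-colored; at least 3 colors are needed.
One proper 3-coloring: A=1, B=2, C=1, D=2, E=3, F=1, G=2.
Since 4 ≥ 3, a proper 4-coloring certainly exists.

Yes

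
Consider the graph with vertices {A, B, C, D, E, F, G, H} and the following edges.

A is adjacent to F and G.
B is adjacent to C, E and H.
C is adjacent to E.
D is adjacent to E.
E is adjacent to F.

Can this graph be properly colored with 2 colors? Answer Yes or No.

No

B, C, E form a triangle, so at least 3 colors are needed.
So 2 colors are not enough.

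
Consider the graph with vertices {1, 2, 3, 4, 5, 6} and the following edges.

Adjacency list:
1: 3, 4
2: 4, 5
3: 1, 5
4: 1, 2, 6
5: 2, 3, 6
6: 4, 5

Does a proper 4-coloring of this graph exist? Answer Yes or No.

The chromatic number is 3. The cycle 5-2-4-1-3-5 has odd length 5, so it cannot be 2-colored; at least 3 colors are needed.
A valid assignment using 3 colors: 1=blue, 2=blue, 3=green, 4=red, 5=red, 6=blue.
Since 4 ≥ 3, a proper 4-coloring certainly exists.

Yes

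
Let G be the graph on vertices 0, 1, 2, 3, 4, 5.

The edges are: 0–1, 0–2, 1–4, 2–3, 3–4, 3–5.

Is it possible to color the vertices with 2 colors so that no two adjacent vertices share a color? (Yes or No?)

The cycle 1-4-3-2-0-1 has odd length 5, so it cannot be 2-colored; at least 3 colors are needed.
So 2 colors are not enough.

No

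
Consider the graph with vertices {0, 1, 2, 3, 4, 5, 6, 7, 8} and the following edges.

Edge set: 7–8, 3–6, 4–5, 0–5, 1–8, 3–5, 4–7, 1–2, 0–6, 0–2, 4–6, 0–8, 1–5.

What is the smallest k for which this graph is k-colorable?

The cycle 4-5-0-8-7-4 has odd length 5, so it cannot be 2-colored; at least 3 colors are needed.
3 colors suffice: color red → {0, 1, 3, 4}; color blue → {2, 5, 6, 8}; color green → {7}. Every edge joins two different colors.

3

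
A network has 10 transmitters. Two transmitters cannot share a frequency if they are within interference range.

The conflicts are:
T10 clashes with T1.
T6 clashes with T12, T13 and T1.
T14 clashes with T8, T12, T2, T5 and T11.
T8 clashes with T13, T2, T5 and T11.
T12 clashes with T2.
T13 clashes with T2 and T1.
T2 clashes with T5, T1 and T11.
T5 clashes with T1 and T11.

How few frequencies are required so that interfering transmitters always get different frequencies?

5

T14, T8, T2, T5, T11 are mutually in conflict, so at least 5 frequencies are needed.
A valid assignment using 5 frequencies: T10=1, T6=1, T14=2, T8=4, T12=3, T13=3, T2=1, T5=3, T1=2, T11=5. Every pair that conflicts lands in different frequencies.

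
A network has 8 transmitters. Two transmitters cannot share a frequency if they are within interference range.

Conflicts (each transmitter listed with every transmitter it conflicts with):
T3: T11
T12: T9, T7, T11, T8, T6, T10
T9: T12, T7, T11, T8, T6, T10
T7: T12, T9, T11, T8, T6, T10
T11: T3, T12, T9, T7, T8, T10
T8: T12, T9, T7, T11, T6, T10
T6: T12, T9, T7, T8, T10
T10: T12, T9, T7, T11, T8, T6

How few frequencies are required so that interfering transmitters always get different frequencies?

6

T12, T9, T7, T11, T8, T10 are mutually in conflict, so at least 6 frequencies are needed.
Using 6 frequencies: T3=2, T12=2, T9=4, T7=6, T11=1, T8=5, T6=1, T10=3. No two conflicting transmitters share a frequency.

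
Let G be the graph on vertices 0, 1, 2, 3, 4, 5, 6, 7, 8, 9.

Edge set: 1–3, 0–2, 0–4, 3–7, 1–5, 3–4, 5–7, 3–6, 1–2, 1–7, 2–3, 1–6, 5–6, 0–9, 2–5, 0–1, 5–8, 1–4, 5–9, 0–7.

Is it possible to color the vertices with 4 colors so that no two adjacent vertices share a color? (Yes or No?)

The chromatic number is 3. 0, 1, 7 are pairwise adjacent, so at least 3 colors are needed.
One proper 3-coloring: 0=b, 1=a, 2=c, 3=b, 4=c, 5=b, 6=c, 7=c, 8=a, 9=a.
Since 4 ≥ 3, a proper 4-coloring certainly exists.

Yes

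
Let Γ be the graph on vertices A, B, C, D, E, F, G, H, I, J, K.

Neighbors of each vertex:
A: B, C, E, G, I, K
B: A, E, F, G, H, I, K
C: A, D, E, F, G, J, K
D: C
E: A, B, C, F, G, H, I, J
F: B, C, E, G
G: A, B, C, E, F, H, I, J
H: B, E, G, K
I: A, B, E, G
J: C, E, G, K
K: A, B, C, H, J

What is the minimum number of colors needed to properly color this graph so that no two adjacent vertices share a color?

A, B, E, G, I are mutually adjacent (a clique of size 5), so at least 5 colors are needed.
5 colors suffice: color red → {D, G, K}; color blue → {E}; color green → {B, C}; color yellow → {A, F, H, J}; color purple → {I}. Each edge has distinct colors on its endpoints.

5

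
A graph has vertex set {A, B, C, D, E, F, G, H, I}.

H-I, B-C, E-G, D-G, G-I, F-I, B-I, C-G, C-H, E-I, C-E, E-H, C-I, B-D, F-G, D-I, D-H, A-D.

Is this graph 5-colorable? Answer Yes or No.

Yes

The chromatic number is 4. C, E, G, I are pairwise adjacent (a clique of size 4), so at least 4 colors are needed.
A valid assignment using 4 colors: A=red, B=blue, C=green, D=green, E=yellow, F=green, G=blue, H=blue, I=red.
Since 5 ≥ 4, a proper 5-coloring certainly exists.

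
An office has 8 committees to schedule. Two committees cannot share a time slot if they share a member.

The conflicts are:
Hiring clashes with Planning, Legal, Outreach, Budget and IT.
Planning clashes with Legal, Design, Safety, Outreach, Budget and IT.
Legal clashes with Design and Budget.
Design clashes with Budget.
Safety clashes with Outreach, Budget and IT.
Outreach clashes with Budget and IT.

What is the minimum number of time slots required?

Planning, Safety, Outreach, IT pairwise conflict, so at least 4 time slots are needed.
4 time slots suffice: time slot 1 → {Planning}; time slot 2 → {Budget, IT}; time slot 3 → {Legal, Outreach}; time slot 4 → {Hiring, Design, Safety}. Each listed conflict is separated.

4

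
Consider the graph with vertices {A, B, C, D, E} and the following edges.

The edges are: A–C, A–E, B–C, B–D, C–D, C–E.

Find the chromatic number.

B, C, D are mutually adjacent, so at least 3 colors are needed.
3 colors suffice: A=3, B=2, C=1, D=3, E=2. No two adjacent vertices share a color.

3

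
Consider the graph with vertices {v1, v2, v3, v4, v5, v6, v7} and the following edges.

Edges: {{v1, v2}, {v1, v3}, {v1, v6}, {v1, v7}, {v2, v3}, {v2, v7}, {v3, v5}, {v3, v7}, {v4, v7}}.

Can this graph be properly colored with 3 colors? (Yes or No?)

v1, v2, v3, v7 form a clique, so at least 4 colors are needed.
So 3 colors are not enough.

No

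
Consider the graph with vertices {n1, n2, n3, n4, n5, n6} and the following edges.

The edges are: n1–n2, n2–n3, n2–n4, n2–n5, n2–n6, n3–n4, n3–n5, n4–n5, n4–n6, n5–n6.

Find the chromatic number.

n2, n3, n4, n5 form a clique, so at least 4 colors are needed.
4 colors suffice: n1=2, n2=1, n3=4, n4=3, n5=2, n6=4. Each edge has distinct colors on its endpoints.

4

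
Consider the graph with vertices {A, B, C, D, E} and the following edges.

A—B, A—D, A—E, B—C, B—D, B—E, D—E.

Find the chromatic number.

A, B, D, E are mutually adjacent (a clique of size 4), so at least 4 colors are needed.
4 colors suffice: color 1 → {B}; color 2 → {C, D}; color 3 → {E}; color 4 → {A}. No two adjacent vertices share a color.

4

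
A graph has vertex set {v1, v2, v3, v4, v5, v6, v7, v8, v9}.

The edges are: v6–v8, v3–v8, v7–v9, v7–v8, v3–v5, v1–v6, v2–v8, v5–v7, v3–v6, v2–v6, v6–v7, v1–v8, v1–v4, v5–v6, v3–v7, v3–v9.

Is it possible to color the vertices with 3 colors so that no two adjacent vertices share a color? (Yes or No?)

v3, v5, v6, v7 are pairwise adjacent (a clique of size 4), so at least 4 colors are needed.
So 3 colors are not enough.

No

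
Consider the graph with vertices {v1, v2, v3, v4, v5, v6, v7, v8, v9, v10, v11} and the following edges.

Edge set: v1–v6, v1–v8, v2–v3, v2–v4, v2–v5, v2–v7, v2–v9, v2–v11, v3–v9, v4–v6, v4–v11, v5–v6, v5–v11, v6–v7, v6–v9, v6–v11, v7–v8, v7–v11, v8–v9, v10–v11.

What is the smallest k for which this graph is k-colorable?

v2, v3, v9 are mutually adjacent, so at least 3 colors are needed.
A valid assignment using 3 colors: v1=2, v2=1, v3=3, v4=3, v5=3, v6=1, v7=3, v8=1, v9=2, v10=1, v11=2. Every edge joins two different colors.

3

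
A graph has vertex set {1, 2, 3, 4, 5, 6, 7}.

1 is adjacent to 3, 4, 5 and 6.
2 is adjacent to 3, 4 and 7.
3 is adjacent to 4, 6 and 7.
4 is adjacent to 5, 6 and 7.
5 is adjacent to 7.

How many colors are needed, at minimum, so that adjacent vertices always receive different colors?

4

2, 3, 4, 7 are mutually adjacent (a clique of size 4), so at least 4 colors are needed.
4 colors suffice: color red → {4}; color blue → {3, 5}; color green → {1, 7}; color yellow → {2, 6}. No two adjacent vertices share a color.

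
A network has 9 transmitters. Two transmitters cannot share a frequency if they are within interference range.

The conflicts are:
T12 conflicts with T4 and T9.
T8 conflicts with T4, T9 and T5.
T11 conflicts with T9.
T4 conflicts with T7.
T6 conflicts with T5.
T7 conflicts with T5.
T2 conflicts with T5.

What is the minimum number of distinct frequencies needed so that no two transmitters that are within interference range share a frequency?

2

T2 and T5 conflict, so at least 2 frequencies are needed.
2 frequencies suffice: frequency 1 → {T4, T9, T5}; frequency 2 → {T12, T8, T11, T6, T7, T2}. Every pair that conflicts lands in different frequencies.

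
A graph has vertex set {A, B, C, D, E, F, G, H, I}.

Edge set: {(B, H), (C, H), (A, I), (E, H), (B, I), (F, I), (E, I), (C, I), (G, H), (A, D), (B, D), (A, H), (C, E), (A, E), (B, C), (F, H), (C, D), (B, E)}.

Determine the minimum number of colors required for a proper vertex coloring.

B, C, E, H form a clique, so at least 4 colors are needed.
A valid assignment using 4 colors: A=green, B=yellow, C=green, D=red, E=blue, F=blue, G=blue, H=red, I=red. Each edge has distinct colors on its endpoints.

4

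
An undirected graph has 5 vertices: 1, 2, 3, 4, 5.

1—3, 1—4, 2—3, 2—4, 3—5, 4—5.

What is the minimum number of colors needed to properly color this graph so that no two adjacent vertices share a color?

2

4 and 5 are adjacent, so at least 2 colors are needed.
2 colors suffice: color red → {3, 4}; color blue → {1, 2, 5}. No two adjacent vertices share a color.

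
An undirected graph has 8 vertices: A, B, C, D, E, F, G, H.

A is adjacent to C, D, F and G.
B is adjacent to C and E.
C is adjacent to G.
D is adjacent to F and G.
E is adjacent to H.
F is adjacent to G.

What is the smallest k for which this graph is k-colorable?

A, D, F, G are mutually adjacent (a clique of size 4), so at least 4 colors are needed.
4 colors suffice: color 1 → {B, G, H}; color 2 → {A, E}; color 3 → {C, F}; color 4 → {D}. No two adjacent vertices share a color.

4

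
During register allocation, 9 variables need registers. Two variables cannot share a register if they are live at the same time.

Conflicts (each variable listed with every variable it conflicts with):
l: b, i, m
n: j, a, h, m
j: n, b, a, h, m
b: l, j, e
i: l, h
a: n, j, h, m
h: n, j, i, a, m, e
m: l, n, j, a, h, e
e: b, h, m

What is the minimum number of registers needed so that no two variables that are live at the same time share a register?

5

n, j, a, h, m all conflict with each other, so at least 5 registers are needed.
5 registers suffice: register 1 → {b, h}; register 2 → {i, m}; register 3 → {l, j, e}; register 4 → {n}; register 5 → {a}. Each listed conflict is separated.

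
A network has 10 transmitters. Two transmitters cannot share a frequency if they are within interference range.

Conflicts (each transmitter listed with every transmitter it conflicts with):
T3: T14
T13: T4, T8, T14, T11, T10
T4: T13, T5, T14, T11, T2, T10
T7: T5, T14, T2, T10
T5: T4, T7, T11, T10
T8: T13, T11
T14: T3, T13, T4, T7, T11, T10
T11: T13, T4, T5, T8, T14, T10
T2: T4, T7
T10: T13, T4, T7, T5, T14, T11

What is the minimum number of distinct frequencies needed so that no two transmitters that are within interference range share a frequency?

T13, T4, T14, T11, T10 all conflict with each other, so at least 5 frequencies are needed.
5 frequencies suffice: frequency 1 → {T5, T8, T14, T2}; frequency 2 → {T3, T7, T11}; frequency 3 → {T10}; frequency 4 → {T4}; frequency 5 → {T13}. Each listed conflict is separated.

5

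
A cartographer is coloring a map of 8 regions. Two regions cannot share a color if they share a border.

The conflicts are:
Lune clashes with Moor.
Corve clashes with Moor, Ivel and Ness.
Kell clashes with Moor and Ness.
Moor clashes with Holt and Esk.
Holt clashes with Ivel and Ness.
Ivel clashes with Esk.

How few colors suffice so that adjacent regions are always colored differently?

2

Corve and Ness conflict, so at least 2 colors are needed.
A valid assignment using 2 colors: Lune=2, Corve=2, Kell=2, Moor=1, Holt=2, Ivel=1, Ness=1, Esk=2. Each listed conflict is separated.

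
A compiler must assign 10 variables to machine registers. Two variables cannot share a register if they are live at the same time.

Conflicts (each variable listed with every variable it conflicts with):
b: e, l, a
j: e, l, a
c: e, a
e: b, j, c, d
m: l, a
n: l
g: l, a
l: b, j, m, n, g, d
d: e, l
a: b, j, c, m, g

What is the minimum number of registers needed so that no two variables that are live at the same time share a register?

2

g and a conflict, so at least 2 registers are needed.
2 registers suffice: register 1 → {e, l, a}; register 2 → {b, j, c, m, n, g, d}. Each listed conflict is separated.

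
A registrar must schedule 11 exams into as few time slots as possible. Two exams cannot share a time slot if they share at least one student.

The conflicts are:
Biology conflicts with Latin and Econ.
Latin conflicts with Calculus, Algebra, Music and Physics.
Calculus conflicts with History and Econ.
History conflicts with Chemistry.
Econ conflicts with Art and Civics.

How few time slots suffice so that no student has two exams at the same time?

2

Econ and Art conflict, so at least 2 time slots are needed.
2 time slots suffice: time slot 1 → {Latin, History, Econ}; time slot 2 → {Biology, Calculus, Algebra, Art, Music, Physics, Civics, Chemistry}. Every pair that conflicts lands in different time slots.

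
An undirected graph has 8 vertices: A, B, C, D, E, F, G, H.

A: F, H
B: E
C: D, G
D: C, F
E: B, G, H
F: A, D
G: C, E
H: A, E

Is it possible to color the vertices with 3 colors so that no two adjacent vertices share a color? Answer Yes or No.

Yes

The chromatic number is 3. The cycle G-C-D-F-A-H-E-G has odd length 7, so it cannot be 2-colored; at least 3 colors are needed.
3 colors suffice: A=3, B=2, C=1, D=2, E=1, F=1, G=2, H=2.
That is already a proper 3-coloring.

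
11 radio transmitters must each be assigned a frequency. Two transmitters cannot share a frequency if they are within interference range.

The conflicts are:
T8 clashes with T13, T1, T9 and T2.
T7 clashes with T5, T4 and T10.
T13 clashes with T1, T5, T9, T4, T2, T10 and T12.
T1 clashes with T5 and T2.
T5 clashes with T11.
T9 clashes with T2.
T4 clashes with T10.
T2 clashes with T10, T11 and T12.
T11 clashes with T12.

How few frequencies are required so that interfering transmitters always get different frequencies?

T8, T13, T1, T2 all conflict with each other, so at least 4 frequencies are needed.
4 frequencies suffice: frequency 1 → {T7, T13, T11}; frequency 2 → {T5, T4, T2}; frequency 3 → {T1, T9, T10, T12}; frequency 4 → {T8}. No two conflicting transmitters share a frequency.

4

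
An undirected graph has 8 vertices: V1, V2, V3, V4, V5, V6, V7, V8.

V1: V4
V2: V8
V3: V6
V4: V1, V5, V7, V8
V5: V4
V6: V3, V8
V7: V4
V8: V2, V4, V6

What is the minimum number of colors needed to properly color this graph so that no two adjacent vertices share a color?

2

V6 and V8 are adjacent, so at least 2 colors are needed.
One proper 2-coloring: V1=2, V2=1, V3=2, V4=1, V5=2, V6=1, V7=2, V8=2. Every edge joins two different colors.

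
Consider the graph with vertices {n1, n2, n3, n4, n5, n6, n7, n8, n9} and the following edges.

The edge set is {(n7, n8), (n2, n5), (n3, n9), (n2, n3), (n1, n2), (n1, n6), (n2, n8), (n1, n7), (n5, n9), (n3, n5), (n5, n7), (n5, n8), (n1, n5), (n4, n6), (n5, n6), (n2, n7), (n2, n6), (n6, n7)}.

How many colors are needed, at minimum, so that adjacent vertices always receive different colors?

5

n1, n2, n5, n6, n7 form a clique, so at least 5 colors are needed.
5 colors suffice: color 1 → {n4, n5}; color 2 → {n2, n9}; color 3 → {n3, n7}; color 4 → {n6, n8}; color 5 → {n1}. Every edge joins two different colors.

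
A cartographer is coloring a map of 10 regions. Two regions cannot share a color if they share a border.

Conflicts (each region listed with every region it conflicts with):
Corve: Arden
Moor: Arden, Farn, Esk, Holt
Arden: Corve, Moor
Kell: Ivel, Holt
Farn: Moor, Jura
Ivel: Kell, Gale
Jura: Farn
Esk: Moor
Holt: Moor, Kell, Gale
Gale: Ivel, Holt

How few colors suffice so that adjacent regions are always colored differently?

2

Moor and Esk conflict, so at least 2 colors are needed.
2 colors suffice: Corve=1, Moor=1, Arden=2, Kell=1, Farn=2, Ivel=2, Jura=1, Esk=2, Holt=2, Gale=1. Every pair that conflicts lands in different colors.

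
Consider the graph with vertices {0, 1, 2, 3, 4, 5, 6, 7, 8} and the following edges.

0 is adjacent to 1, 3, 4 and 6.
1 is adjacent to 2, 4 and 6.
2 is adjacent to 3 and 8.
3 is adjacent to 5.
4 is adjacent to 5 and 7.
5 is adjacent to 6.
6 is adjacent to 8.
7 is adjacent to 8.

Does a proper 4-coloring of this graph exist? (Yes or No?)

The chromatic number is 3. 0, 1, 4 are mutually adjacent, so at least 3 colors are needed.
A valid assignment using 3 colors: 0=a, 1=b, 2=a, 3=b, 4=c, 5=a, 6=c, 7=a, 8=b.
Since 4 ≥ 3, a proper 4-coloring certainly exists.

Yes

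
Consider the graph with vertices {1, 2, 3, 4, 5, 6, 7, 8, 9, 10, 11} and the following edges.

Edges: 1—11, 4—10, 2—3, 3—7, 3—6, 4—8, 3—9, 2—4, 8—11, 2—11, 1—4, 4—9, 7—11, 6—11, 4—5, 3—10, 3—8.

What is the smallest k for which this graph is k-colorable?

2

3 and 8 are adjacent, so at least 2 colors are needed.
A valid assignment using 2 colors: 1=b, 2=b, 3=a, 4=a, 5=b, 6=b, 7=b, 8=b, 9=b, 10=b, 11=a. Each edge has distinct colors on its endpoints.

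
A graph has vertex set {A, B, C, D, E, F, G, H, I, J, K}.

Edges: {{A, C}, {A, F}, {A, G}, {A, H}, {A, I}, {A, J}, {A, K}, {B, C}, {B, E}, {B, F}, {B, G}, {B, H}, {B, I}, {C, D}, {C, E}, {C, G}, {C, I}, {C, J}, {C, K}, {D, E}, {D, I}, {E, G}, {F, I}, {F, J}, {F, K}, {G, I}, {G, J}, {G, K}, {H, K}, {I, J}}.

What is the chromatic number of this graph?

A, C, G, I, J are pairwise adjacent (a clique of size 5), so at least 5 colors are needed.
5 colors suffice: A=2, B=2, C=1, D=2, E=4, F=1, G=3, H=1, I=4, J=5, K=4. Every edge joins two different colors.

5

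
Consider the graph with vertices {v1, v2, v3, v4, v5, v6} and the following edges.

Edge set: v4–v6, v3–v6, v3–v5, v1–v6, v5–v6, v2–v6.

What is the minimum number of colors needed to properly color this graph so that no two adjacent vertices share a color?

v3, v5, v6 form a triangle, so at least 3 colors are needed.
3 colors suffice: v1=2, v2=2, v3=3, v4=2, v5=2, v6=1. Each edge has distinct colors on its endpoints.

3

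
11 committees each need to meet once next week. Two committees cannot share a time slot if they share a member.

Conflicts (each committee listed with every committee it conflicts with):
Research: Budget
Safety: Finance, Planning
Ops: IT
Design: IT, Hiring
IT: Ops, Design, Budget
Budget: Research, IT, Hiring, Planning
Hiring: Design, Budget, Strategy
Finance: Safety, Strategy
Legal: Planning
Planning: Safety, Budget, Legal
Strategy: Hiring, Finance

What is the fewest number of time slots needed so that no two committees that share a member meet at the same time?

2

Finance and Strategy conflict, so at least 2 time slots are needed.
2 time slots suffice: time slot 1 → {Safety, Ops, Design, Budget, Legal, Strategy}; time slot 2 → {Research, IT, Hiring, Finance, Planning}. Every pair that conflicts lands in different time slots.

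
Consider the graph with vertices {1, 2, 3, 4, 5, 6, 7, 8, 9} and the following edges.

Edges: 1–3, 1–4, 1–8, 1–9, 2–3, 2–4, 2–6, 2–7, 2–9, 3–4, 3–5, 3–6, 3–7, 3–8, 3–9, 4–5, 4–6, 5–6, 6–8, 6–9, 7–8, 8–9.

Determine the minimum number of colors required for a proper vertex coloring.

4

1, 3, 8, 9 are mutually adjacent (a clique of size 4), so at least 4 colors are needed.
One proper 4-coloring: 1=b, 2=c, 3=a, 4=d, 5=c, 6=b, 7=b, 8=c, 9=d. Each edge has distinct colors on its endpoints.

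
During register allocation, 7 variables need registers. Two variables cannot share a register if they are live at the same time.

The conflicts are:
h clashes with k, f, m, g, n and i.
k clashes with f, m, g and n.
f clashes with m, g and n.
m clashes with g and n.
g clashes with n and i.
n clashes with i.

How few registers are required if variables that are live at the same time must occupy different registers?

h, k, f, m, g, n pairwise conflict, so at least 6 registers are needed.
6 registers suffice: register 1 → {n}; register 2 → {g}; register 3 → {h}; register 4 → {k, i}; register 5 → {m}; register 6 → {f}. Every pair that conflicts lands in different registers.

6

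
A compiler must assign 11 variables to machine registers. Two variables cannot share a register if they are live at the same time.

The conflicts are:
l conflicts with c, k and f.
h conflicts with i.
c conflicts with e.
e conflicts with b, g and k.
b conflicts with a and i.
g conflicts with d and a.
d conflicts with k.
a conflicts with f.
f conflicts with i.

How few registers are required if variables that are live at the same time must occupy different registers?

c and e conflict, so at least 2 registers are needed.
2 registers suffice: register 1 → {l, e, d, a, i}; register 2 → {h, c, b, g, k, f}. Every pair that conflicts lands in different registers.

2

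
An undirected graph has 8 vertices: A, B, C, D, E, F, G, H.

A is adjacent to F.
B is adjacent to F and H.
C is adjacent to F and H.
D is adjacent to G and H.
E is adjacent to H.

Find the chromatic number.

D and H are adjacent, so at least 2 colors are needed.
2 colors suffice: color red → {F, G, H}; color blue → {A, B, C, D, E}. Every edge joins two different colors.

2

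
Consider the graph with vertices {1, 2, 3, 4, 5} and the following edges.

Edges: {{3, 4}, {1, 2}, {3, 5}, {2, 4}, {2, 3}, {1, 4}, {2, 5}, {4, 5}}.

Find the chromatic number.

4

2, 3, 4, 5 are pairwise adjacent (a clique of size 4), so at least 4 colors are needed.
4 colors suffice: color red → {2}; color blue → {4}; color green → {1, 5}; color yellow → {3}. No two adjacent vertices share a color.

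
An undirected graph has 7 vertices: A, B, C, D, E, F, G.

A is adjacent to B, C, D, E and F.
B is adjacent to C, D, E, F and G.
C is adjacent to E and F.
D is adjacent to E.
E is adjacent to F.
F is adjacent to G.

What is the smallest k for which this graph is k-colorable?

A, B, C, E, F are pairwise adjacent (a clique of size 5), so at least 5 colors are needed.
A valid assignment using 5 colors: A=green, B=red, C=purple, D=blue, E=yellow, F=blue, G=green. Every edge joins two different colors.

5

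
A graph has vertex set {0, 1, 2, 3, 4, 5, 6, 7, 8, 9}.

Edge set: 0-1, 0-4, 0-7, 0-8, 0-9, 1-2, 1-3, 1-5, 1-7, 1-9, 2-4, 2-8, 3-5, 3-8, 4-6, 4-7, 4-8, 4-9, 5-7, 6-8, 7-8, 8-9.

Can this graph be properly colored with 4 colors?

Yes

The chromatic number is 4. 0, 4, 8, 9 are pairwise adjacent (a clique of size 4), so at least 4 colors are needed.
4 colors suffice: color red → {1, 8}; color blue → {4, 5}; color green → {0, 2, 3, 6}; color yellow → {7, 9}.
That is already a proper 4-coloring.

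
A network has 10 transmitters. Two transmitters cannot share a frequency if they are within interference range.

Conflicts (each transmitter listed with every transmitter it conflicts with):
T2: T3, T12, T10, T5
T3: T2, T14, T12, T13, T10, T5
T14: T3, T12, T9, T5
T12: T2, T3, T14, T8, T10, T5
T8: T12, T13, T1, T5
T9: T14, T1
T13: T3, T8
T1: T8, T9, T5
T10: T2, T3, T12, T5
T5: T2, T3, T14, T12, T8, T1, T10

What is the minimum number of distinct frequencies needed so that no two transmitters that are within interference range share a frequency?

5

T2, T3, T12, T10, T5 are mutually in conflict, so at least 5 frequencies are needed.
5 frequencies suffice: frequency 1 → {T9, T13, T5}; frequency 2 → {T3, T8}; frequency 3 → {T12, T1}; frequency 4 → {T14, T10}; frequency 5 → {T2}. No two conflicting transmitters share a frequency.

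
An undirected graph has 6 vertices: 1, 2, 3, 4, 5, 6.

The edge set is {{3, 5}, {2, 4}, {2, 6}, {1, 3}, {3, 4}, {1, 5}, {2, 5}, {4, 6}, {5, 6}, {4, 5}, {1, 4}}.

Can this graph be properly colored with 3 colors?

2, 4, 5, 6 are mutually adjacent (a clique of size 4), so at least 4 colors are needed.
So 3 colors are not enough.

No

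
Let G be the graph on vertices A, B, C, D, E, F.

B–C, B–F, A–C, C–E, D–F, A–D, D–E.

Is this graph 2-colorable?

The cycle B-C-A-D-F-B has odd length 5, so it cannot be 2-colored; at least 3 colors are needed.
So 2 colors are not enough.

No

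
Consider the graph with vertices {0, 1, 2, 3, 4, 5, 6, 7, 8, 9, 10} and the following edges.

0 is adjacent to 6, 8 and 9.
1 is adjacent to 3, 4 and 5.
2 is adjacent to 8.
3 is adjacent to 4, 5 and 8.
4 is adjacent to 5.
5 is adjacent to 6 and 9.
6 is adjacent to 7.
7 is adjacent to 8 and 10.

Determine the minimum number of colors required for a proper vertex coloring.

4

1, 3, 4, 5 form a clique, so at least 4 colors are needed.
4 colors suffice: color red → {5, 8, 10}; color blue → {0, 2, 3, 7}; color green → {1, 6, 9}; color yellow → {4}. No two adjacent vertices share a color.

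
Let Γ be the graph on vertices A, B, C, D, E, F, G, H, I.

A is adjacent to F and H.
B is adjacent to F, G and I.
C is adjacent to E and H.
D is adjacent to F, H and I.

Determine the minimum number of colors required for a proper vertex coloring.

A and F are adjacent, so at least 2 colors are needed.
2 colors suffice: color 1 → {E, F, G, H, I}; color 2 → {A, B, C, D}. Every edge joins two different colors.

2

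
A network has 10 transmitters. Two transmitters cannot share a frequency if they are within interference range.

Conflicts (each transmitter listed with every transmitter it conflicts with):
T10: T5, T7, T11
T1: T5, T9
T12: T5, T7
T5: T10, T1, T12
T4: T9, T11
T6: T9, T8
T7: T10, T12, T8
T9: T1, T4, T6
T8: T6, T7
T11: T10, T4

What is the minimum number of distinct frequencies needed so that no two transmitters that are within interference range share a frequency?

3

The cycle T5-T12-T7-T8-T6-T9-T1-T5 has odd length 7, so it cannot be 2-colored; at least 3 frequencies are needed.
3 frequencies suffice: frequency 1 → {T5, T7, T9, T11}; frequency 2 → {T10, T1, T12, T4, T8}; frequency 3 → {T6}. No two conflicting transmitters share a frequency.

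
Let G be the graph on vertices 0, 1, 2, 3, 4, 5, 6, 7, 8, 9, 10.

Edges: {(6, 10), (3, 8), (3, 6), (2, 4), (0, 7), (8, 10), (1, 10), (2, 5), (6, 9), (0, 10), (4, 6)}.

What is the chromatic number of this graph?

0 and 7 are adjacent, so at least 2 colors are needed.
2 colors suffice: color a → {3, 4, 5, 7, 9, 10}; color b → {0, 1, 2, 6, 8}. Every edge joins two different colors.

2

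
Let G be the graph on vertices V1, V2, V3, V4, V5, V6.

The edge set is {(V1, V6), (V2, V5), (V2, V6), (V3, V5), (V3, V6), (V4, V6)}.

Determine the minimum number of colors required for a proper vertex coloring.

2

V3 and V5 are adjacent, so at least 2 colors are needed.
2 colors suffice: color 1 → {V5, V6}; color 2 → {V1, V2, V3, V4}. Each edge has distinct colors on its endpoints.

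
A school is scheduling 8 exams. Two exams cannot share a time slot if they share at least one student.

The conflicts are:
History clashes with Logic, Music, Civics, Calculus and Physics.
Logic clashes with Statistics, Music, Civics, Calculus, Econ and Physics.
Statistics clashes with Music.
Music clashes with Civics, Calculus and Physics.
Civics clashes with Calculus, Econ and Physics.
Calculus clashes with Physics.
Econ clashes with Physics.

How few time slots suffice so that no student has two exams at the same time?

6

History, Logic, Music, Civics, Calculus, Physics pairwise conflict, so at least 6 time slots are needed.
6 time slots suffice: time slot 1 → {Logic}; time slot 2 → {Music, Econ}; time slot 3 → {Statistics, Civics}; time slot 4 → {Physics}; time slot 5 → {History}; time slot 6 → {Calculus}. No two conflicting exams share a time slot.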